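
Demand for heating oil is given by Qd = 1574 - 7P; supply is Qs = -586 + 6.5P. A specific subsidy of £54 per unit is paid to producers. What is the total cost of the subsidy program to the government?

Pre-subsidy: 1574 - 7P = -586 + 6.5P gives P* = 160, Q* = 454.
With the subsidy, sellers receive Ps = Pb + 54 for each unit, where Pb is the price buyers pay.
Supply in terms of Pb becomes Qs = -586 + 6.5(Pb + 54) = -235 + 6.5Pb. Setting this equal to demand: 1574 - 7Pb = -235 + 6.5Pb, so Pb = 134.
Sellers receive Ps = 134 + 54 = 188; Q' = 1574 − 7·134 = 636.
Government outlay = subsidy × quantity = 54 × 636 = 34344.

Government cost = £34344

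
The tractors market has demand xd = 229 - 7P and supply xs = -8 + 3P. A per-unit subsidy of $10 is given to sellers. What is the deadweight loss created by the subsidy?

Pre-subsidy: 229 - 7P = -8 + 3P gives P* = 23.7, x* = 63.1.
With the subsidy, sellers receive Ps = Pb + 10 for each unit, where Pb is the price buyers pay.
Supply in terms of Pb becomes xs = -8 + 3(Pb + 10) = 22 + 3Pb. Setting this equal to demand: 229 - 7Pb = 22 + 3Pb, so Pb = 20.7.
Sellers receive Ps = 20.7 + 10 = 30.7; x' = 229 − 7·20.7 = 84.1.
The subsidy expands output by 84.1 − 63.1 = 21 past the efficient level; on those units the gap between marginal cost and willingness to pay runs from 0 up to 10.
DWL = ½ × 10 × 21 = 105.

Deadweight loss = $105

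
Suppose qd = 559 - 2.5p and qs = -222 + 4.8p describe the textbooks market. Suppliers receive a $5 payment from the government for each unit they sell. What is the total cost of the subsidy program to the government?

Government cost = 109410/73

Pre-subsidy: 559 - 2.5p = -222 + 4.8p gives p* = 7810/73, q* = 21282/73.
With the subsidy, sellers receive ps = pb + 5 for each unit, where pb is the price buyers pay.
Supply in terms of pb becomes qs = -222 + 4.8(pb + 5) = -198 + 4.8pb. Setting this equal to demand: 559 - 2.5pb = -198 + 4.8pb, so pb = 7570/73.
Sellers receive ps = 7570/73 + 5 = 7935/73; q' = 559 − 2.5·(7570/73) = 21882/73.
Government outlay = subsidy × quantity = 5 × 21882/73 = 109410/73.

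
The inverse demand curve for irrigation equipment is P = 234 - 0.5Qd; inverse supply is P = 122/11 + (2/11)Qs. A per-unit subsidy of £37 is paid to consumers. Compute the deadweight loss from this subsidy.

Deadweight loss = 15059/15

Pre-subsidy: 234 - 0.5Q = 122/11 + (2/11)Q gives Q* = 4904/15 and P* = 1058/15.
With the rebate, buyers effectively pay Pb = Ps − 37, where Ps is the price sellers receive.
On the curves, Pb = 234 - 0.5Q and Ps = 122/11 + (2/11)Q; the wedge Ps − Pb = 37 gives 122/11 + (2/11)Q − (234 - 0.5Q) = 37, so Q' = 381.2.
Then Pb = 234 − 0.5·381.2 = 43.4 and Ps = 122/11 + (2/11)·381.2 = 80.4.
The subsidy expands output by 381.2 − 4904/15 = 814/15 past the efficient level; on those units the gap between marginal cost and willingness to pay runs from 0 up to 37.
DWL = ½ × 37 × 814/15 = 15059/15.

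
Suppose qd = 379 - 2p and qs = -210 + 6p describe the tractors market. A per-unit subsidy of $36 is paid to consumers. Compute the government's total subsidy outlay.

Pre-subsidy: 379 - 2p = -210 + 6p gives p* = 73.625, q* = 231.75.
With the rebate, buyers effectively pay pb = ps − 36, where ps is the price sellers receive.
Demand in terms of ps becomes qd = 379 − 2(ps − 36) = 451 - 2ps. Setting this equal to supply: 451 - 2ps = -210 + 6ps, so ps = 82.625.
Buyers pay pb = 82.625 − 36 = 46.625; q' = -210 + 6·82.625 = 285.75.
Government outlay = subsidy × quantity = 36 × 285.75 = 10287.

Government cost = $10287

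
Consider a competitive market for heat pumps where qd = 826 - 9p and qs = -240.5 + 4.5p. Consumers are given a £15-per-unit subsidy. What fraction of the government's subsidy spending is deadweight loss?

Pre-subsidy: 826 - 9p = -240.5 + 4.5p gives p* = 79, q* = 115.
With the rebate, buyers effectively pay pb = ps − 15, where ps is the price sellers receive.
Demand in terms of ps becomes qd = 826 − 9(ps − 15) = 961 - 9ps. Setting this equal to supply: 961 - 9ps = -240.5 + 4.5ps, so ps = 89.
Buyers pay pb = 89 − 15 = 74; q' = -240.5 + 4.5·89 = 160.
ΔCS = ½(115 + 160)(79 − 74) = 687.5; ΔPS = ½(115 + 160)(89 − 79) = 1375.
Government spending = 15 × 160 = 2400.
DWL = ½ × 15 × (160 − 115) = 337.5; fraction = 337.5 / 2400 = 0.140625.

DWL / government spending = 0.140625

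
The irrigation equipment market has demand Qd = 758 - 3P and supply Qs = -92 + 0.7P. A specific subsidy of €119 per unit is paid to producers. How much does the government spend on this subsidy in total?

Government cost = 600355/37

Pre-subsidy: 758 - 3P = -92 + 0.7P gives P* = 8500/37, Q* = 2546/37.
With the subsidy, sellers receive Ps = Pb + 119 for each unit, where Pb is the price buyers pay.
Supply in terms of Pb becomes Qs = -92 + 0.7(Pb + 119) = -8.7 + 0.7Pb. Setting this equal to demand: 758 - 3Pb = -8.7 + 0.7Pb, so Pb = 7667/37.
Sellers receive Ps = 7667/37 + 119 = 12070/37; Q' = 758 − 3·(7667/37) = 5045/37.
Government outlay = subsidy × quantity = 119 × 5045/37 = 600355/37.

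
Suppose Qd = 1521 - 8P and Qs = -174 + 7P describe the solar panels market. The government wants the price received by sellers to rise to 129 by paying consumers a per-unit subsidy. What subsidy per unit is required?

Required subsidy s = 30 per unit

At a seller price of 129, quantity supplied is -174 + 7·129 = 729.
Buyers absorb 729 only when they pay Pb with 1521 − 8·Pb = 729, i.e. Pb = 99.
s = Ps − Pb = 129 − 99 = 30.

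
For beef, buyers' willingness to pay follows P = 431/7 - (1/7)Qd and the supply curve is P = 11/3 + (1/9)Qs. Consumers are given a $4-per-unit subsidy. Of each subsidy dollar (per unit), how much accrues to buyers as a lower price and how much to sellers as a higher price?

Buyers gain $2.25 per unit; sellers gain $1.75 per unit

Pre-subsidy: 431/7 - (1/7)Q = 11/3 + (1/9)Q gives Q* = 228 and P* = 29.
With the rebate, buyers effectively pay Pb = Ps − 4, where Ps is the price sellers receive.
On the curves, Pb = 431/7 - (1/7)Q and Ps = 11/3 + (1/9)Q; the wedge Ps − Pb = 4 gives 11/3 + (1/9)Q − (431/7 - (1/7)Q) = 4, so Q' = 243.75.
Then Pb = 431/7 − (1/7)·243.75 = 26.75 and Ps = 11/3 + (1/9)·243.75 = 30.75.
Buyers' price falls by P* − Pb = 29 − 26.75 = 2.25; sellers' price rises by Ps − P* = 30.75 − 29 = 1.75.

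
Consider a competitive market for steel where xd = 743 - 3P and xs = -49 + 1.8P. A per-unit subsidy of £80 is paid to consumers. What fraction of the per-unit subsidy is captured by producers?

Producer share = 0.625

Pre-subsidy: 743 - 3P = -49 + 1.8P gives P* = 165, x* = 248.
With the rebate, buyers effectively pay Pb = Ps − 80, where Ps is the price sellers receive.
Demand in terms of Ps becomes xd = 743 − 3(Ps − 80) = 983 - 3Ps. Setting this equal to supply: 983 - 3Ps = -49 + 1.8Ps, so Ps = 215.
Buyers pay Pb = 215 − 80 = 135; x' = -49 + 1.8·215 = 338.
Buyers' price falls by P* − Pb = 165 − 135 = 30; sellers' price rises by Ps − P* = 215 − 165 = 50.
So producers capture 50/80 = 0.625 of each unit of subsidy.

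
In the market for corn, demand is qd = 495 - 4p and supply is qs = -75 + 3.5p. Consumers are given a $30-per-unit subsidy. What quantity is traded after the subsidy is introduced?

Pre-subsidy: 495 - 4p = -75 + 3.5p gives p* = 76, q* = 191.
With the rebate, buyers effectively pay pb = ps − 30, where ps is the price sellers receive.
Demand in terms of ps becomes qd = 495 − 4(ps − 30) = 615 - 4ps. Setting this equal to supply: 615 - 4ps = -75 + 3.5ps, so ps = 92.
Buyers pay pb = 92 − 30 = 62; q' = -75 + 3.5·92 = 247.

q' = 247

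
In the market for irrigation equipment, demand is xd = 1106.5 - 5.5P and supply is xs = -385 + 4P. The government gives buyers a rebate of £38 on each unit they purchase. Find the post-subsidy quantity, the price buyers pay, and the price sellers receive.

x' = 331; buyers pay £141; sellers receive £179

Pre-subsidy: 1106.5 - 5.5P = -385 + 4P gives P* = 157, x* = 243.
With the rebate, buyers effectively pay Pb = Ps − 38, where Ps is the price sellers receive.
Demand in terms of Ps becomes xd = 1106.5 − 5.5(Ps − 38) = 1315.5 - 5.5Ps. Setting this equal to supply: 1315.5 - 5.5Ps = -385 + 4Ps, so Ps = 179.
Buyers pay Pb = 179 − 38 = 141; x' = -385 + 4·179 = 331.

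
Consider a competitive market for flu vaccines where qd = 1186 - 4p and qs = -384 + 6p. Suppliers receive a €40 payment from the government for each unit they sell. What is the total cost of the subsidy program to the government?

Pre-subsidy: 1186 - 4p = -384 + 6p gives p* = 157, q* = 558.
With the subsidy, sellers receive ps = pb + 40 for each unit, where pb is the price buyers pay.
Supply in terms of pb becomes qs = -384 + 6(pb + 40) = -144 + 6pb. Setting this equal to demand: 1186 - 4pb = -144 + 6pb, so pb = 133.
Sellers receive ps = 133 + 40 = 173; q' = 1186 − 4·133 = 654.
Government outlay = subsidy × quantity = 40 × 654 = 26160.

Government cost = €26160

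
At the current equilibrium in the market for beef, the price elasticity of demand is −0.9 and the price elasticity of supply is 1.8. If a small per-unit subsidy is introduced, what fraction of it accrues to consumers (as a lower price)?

Consumer share = 2/3

For a small subsidy around the equilibrium, the benefit split depends on the relative slopes, which at a point are proportional to the elasticities.
Buyer share = εs/(εs + |εd|) = 1.8/(1.8 + 0.9) = 2/3; seller share = |εd|/(εs + |εd|) = 1/3.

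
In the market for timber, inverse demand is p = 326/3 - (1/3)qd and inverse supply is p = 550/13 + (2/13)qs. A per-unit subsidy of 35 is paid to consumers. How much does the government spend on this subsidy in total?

Government cost = 138355/19

Pre-subsidy: 326/3 - (1/3)q = 550/13 + (2/13)q gives q* = 2588/19 and p* = 1202/19.
With the rebate, buyers effectively pay pb = ps − 35, where ps is the price sellers receive.
On the curves, pb = 326/3 - (1/3)q and ps = 550/13 + (2/13)q; the wedge ps − pb = 35 gives 550/13 + (2/13)q − (326/3 - (1/3)q) = 35, so q' = 3953/19.
Then pb = 326/3 − (1/3)·(3953/19) = 747/19 and ps = 550/13 + (2/13)·(3953/19) = 1412/19.
Government outlay = subsidy × quantity = 35 × 3953/19 = 138355/19.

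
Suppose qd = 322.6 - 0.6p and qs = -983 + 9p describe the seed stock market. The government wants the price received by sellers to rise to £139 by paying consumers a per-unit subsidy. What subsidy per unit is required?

Required subsidy s = £48 per unit

At a seller price of 139, quantity supplied is -983 + 9·139 = 268.
Buyers absorb 268 only when they pay pb with 322.6 − 0.6·pb = 268, i.e. pb = 91.
s = ps − pb = 139 − 91 = 48.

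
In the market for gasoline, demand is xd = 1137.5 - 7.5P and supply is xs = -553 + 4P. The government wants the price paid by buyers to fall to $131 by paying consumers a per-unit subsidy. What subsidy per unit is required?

Required subsidy s = $46 per unit

At a buyer price of 131, quantity demanded is 1137.5 − 7.5·131 = 155.
Sellers supply 155 only when they receive Ps with -553 + 4·Ps = 155, i.e. Ps = 177.
s = Ps − Pb = 177 − 131 = 46.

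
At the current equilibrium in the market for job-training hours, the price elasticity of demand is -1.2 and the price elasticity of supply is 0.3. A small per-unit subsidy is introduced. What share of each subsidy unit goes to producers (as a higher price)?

Producer share = 0.8

For a small subsidy around the equilibrium, the benefit split depends on the relative slopes, which at a point are proportional to the elasticities.
Buyer share = εs/(εs + |εd|) = 0.3/(0.3 + 1.2) = 0.2; seller share = |εd|/(εs + |εd|) = 0.8.
So producers capture 0.8 of the subsidy.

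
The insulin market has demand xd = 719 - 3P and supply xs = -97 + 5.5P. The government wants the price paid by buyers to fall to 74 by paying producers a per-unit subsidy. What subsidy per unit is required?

Required subsidy s = 34 per unit

At a buyer price of 74, quantity demanded is 719 − 3·74 = 497.
Sellers supply 497 only when they receive Ps with -97 + 5.5·Ps = 497, i.e. Ps = 108.
s = Ps − Pb = 108 − 74 = 34.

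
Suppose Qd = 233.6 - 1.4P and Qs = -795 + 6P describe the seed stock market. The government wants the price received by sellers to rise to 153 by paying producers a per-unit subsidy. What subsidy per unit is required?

At a seller price of 153, quantity supplied is -795 + 6·153 = 123.
Buyers absorb 123 only when they pay Pb with 233.6 − 1.4·Pb = 123, i.e. Pb = 79.
s = Ps − Pb = 153 − 79 = 74.

Required subsidy s = 74 per unit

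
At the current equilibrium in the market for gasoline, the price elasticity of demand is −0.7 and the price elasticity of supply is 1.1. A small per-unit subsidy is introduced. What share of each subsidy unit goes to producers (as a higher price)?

Producer share = 7/18

For a small subsidy around the equilibrium, the benefit split depends on the relative slopes, which at a point are proportional to the elasticities.
Buyer share = εs/(εs + |εd|) = 1.1/(1.1 + 0.7) = 11/18; seller share = |εd|/(εs + |εd|) = 7/18.
So producers capture 7/18 of the subsidy.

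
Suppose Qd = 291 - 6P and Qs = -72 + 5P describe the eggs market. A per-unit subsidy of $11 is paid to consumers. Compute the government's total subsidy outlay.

Government cost = $1353

Pre-subsidy: 291 - 6P = -72 + 5P gives P* = 33, Q* = 93.
With the rebate, buyers effectively pay Pb = Ps − 11, where Ps is the price sellers receive.
Demand in terms of Ps becomes Qd = 291 − 6(Ps − 11) = 357 - 6Ps. Setting this equal to supply: 357 - 6Ps = -72 + 5Ps, so Ps = 39.
Buyers pay Pb = 39 − 11 = 28; Q' = -72 + 5·39 = 123.
Government outlay = subsidy × quantity = 11 × 123 = 1353.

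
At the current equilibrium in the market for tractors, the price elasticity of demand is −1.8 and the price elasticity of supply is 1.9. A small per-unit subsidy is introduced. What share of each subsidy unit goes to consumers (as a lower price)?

Consumer share = 19/37

For a small subsidy around the equilibrium, the benefit split depends on the relative slopes, which at a point are proportional to the elasticities.
Buyer share = εs/(εs + |εd|) = 1.9/(1.9 + 1.8) = 19/37; seller share = |εd|/(εs + |εd|) = 18/37.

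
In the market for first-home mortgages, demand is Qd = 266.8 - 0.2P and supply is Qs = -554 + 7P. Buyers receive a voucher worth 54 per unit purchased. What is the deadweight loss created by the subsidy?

Deadweight loss = 283.5

Pre-subsidy: 266.8 - 0.2P = -554 + 7P gives P* = 114, Q* = 244.
With the rebate, buyers effectively pay Pb = Ps − 54, where Ps is the price sellers receive.
Demand in terms of Ps becomes Qd = 266.8 − 0.2(Ps − 54) = 277.6 - 0.2Ps. Setting this equal to supply: 277.6 - 0.2Ps = -554 + 7Ps, so Ps = 115.5.
Buyers pay Pb = 115.5 − 54 = 61.5; Q' = -554 + 7·115.5 = 254.5.
The subsidy expands output by 254.5 − 244 = 10.5 past the efficient level; on those units the gap between marginal cost and willingness to pay runs from 0 up to 54.
DWL = ½ × 54 × 10.5 = 283.5.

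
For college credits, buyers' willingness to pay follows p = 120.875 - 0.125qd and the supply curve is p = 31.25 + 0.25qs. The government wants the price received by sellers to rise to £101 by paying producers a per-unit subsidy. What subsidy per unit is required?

Required subsidy s = £15 per unit

At a seller price of 101, quantity supplied is -125 + 4·101 = 279.
Buyers absorb 279 only when they pay pb = 120.875 − 0.125·279 = 86.
s = ps − pb = 101 − 86 = 15.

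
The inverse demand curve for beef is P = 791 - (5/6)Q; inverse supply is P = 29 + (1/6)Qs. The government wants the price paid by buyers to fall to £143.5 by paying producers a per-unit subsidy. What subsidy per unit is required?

At a buyer price of 143.5, quantity demanded is 949.2 − 1.2·143.5 = 777.
Sellers supply 777 only when they receive Ps = 29 + (1/6)·777 = 158.5.
s = Ps − Pb = 158.5 − 143.5 = 15.

Required subsidy s = £15 per unit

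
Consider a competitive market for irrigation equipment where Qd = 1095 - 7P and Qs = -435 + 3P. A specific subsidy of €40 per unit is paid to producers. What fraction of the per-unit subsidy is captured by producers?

Pre-subsidy: 1095 - 7P = -435 + 3P gives P* = 153, Q* = 24.
With the subsidy, sellers receive Ps = Pb + 40 for each unit, where Pb is the price buyers pay.
Supply in terms of Pb becomes Qs = -435 + 3(Pb + 40) = -315 + 3Pb. Setting this equal to demand: 1095 - 7Pb = -315 + 3Pb, so Pb = 141.
Sellers receive Ps = 141 + 40 = 181; Q' = 1095 − 7·141 = 108.
Buyers' price falls by P* − Pb = 153 − 141 = 12; sellers' price rises by Ps − P* = 181 − 153 = 28.
So producers capture 28/40 = 0.7 of each unit of subsidy.

Producer share = 0.7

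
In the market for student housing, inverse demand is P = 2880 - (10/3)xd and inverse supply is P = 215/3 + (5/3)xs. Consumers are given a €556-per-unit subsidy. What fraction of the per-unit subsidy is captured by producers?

Pre-subsidy: 2880 - (10/3)x = 215/3 + (5/3)x gives x* = 1685/3 and P* = 9070/9.
With the rebate, buyers effectively pay Pb = Ps − 556, where Ps is the price sellers receive.
On the curves, Pb = 2880 - (10/3)x and Ps = 215/3 + (5/3)x; the wedge Ps − Pb = 556 gives 215/3 + (5/3)x − (2880 - (10/3)x) = 556, so x' = 10093/15.
Then Pb = 2880 − (10/3)·(10093/15) = 5734/9 and Ps = 215/3 + (5/3)·(10093/15) = 10738/9.
Buyers' price falls by P* − Pb = 9070/9 − 5734/9 = 1112/3; sellers' price rises by Ps − P* = 10738/9 − 9070/9 = 556/3.
So producers capture (556/3)/556 = 1/3 of each unit of subsidy.

Producer share = 1/3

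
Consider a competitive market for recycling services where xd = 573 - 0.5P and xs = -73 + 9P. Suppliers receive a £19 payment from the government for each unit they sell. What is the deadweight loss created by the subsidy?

Deadweight loss = £85.5

Pre-subsidy: 573 - 0.5P = -73 + 9P gives P* = 68, x* = 539.
With the subsidy, sellers receive Ps = Pb + 19 for each unit, where Pb is the price buyers pay.
Supply in terms of Pb becomes xs = -73 + 9(Pb + 19) = 98 + 9Pb. Setting this equal to demand: 573 - 0.5Pb = 98 + 9Pb, so Pb = 50.
Sellers receive Ps = 50 + 19 = 69; x' = 573 − 0.5·50 = 548.
The subsidy expands output by 548 − 539 = 9 past the efficient level; on those units the gap between marginal cost and willingness to pay runs from 0 up to 19.
DWL = ½ × 19 × 9 = 85.5.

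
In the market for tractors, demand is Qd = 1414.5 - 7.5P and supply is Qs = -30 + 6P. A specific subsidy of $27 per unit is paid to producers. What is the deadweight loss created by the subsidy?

Deadweight loss = $1215

Pre-subsidy: 1414.5 - 7.5P = -30 + 6P gives P* = 107, Q* = 612.
With the subsidy, sellers receive Ps = Pb + 27 for each unit, where Pb is the price buyers pay.
Supply in terms of Pb becomes Qs = -30 + 6(Pb + 27) = 132 + 6Pb. Setting this equal to demand: 1414.5 - 7.5Pb = 132 + 6Pb, so Pb = 95.
Sellers receive Ps = 95 + 27 = 122; Q' = 1414.5 − 7.5·95 = 702.
The subsidy expands output by 702 − 612 = 90 past the efficient level; on those units the gap between marginal cost and willingness to pay runs from 0 up to 27.
DWL = ½ × 27 × 90 = 1215.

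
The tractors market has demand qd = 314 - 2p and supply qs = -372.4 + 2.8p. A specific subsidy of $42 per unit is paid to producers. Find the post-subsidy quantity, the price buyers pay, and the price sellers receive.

Pre-subsidy: 314 - 2p = -372.4 + 2.8p gives p* = 143, q* = 28.
With the subsidy, sellers receive ps = pb + 42 for each unit, where pb is the price buyers pay.
Supply in terms of pb becomes qs = -372.4 + 2.8(pb + 42) = -254.8 + 2.8pb. Setting this equal to demand: 314 - 2pb = -254.8 + 2.8pb, so pb = 118.5.
Sellers receive ps = 118.5 + 42 = 160.5; q' = 314 − 2·118.5 = 77.

q' = 77; buyers pay $118.5; sellers receive $160.5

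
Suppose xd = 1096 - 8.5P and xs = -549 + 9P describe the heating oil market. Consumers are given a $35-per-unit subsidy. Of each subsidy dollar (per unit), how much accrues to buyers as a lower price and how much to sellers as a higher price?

Buyers gain $18 per unit; sellers gain $17 per unit

Pre-subsidy: 1096 - 8.5P = -549 + 9P gives P* = 94, x* = 297.
With the rebate, buyers effectively pay Pb = Ps − 35, where Ps is the price sellers receive.
Demand in terms of Ps becomes xd = 1096 − 8.5(Ps − 35) = 1393.5 - 8.5Ps. Setting this equal to supply: 1393.5 - 8.5Ps = -549 + 9Ps, so Ps = 111.
Buyers pay Pb = 111 − 35 = 76; x' = -549 + 9·111 = 450.
Buyers' price falls by P* − Pb = 94 − 76 = 18; sellers' price rises by Ps − P* = 111 − 94 = 17.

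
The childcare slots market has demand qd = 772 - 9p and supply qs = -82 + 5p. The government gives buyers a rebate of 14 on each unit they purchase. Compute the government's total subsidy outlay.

Pre-subsidy: 772 - 9p = -82 + 5p gives p* = 61, q* = 223.
With the rebate, buyers effectively pay pb = ps − 14, where ps is the price sellers receive.
Demand in terms of ps becomes qd = 772 − 9(ps − 14) = 898 - 9ps. Setting this equal to supply: 898 - 9ps = -82 + 5ps, so ps = 70.
Buyers pay pb = 70 − 14 = 56; q' = -82 + 5·70 = 268.
Government outlay = subsidy × quantity = 14 × 268 = 3752.

Government cost = 3752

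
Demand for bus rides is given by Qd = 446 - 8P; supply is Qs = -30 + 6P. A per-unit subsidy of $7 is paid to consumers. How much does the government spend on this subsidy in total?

Government cost = $1386

Pre-subsidy: 446 - 8P = -30 + 6P gives P* = 34, Q* = 174.
With the rebate, buyers effectively pay Pb = Ps − 7, where Ps is the price sellers receive.
Demand in terms of Ps becomes Qd = 446 − 8(Ps − 7) = 502 - 8Ps. Setting this equal to supply: 502 - 8Ps = -30 + 6Ps, so Ps = 38.
Buyers pay Pb = 38 − 7 = 31; Q' = -30 + 6·38 = 198.
Government outlay = subsidy × quantity = 7 × 198 = 1386.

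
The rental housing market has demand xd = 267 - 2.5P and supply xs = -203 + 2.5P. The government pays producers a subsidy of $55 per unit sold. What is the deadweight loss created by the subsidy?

Deadweight loss = $1890.625

Pre-subsidy: 267 - 2.5P = -203 + 2.5P gives P* = 94, x* = 32.
With the subsidy, sellers receive Ps = Pb + 55 for each unit, where Pb is the price buyers pay.
Supply in terms of Pb becomes xs = -203 + 2.5(Pb + 55) = -65.5 + 2.5Pb. Setting this equal to demand: 267 - 2.5Pb = -65.5 + 2.5Pb, so Pb = 66.5.
Sellers receive Ps = 66.5 + 55 = 121.5; x' = 267 − 2.5·66.5 = 100.75.
The subsidy expands output by 100.75 − 32 = 68.75 past the efficient level; on those units the gap between marginal cost and willingness to pay runs from 0 up to 55.
DWL = ½ × 55 × 68.75 = 1890.625.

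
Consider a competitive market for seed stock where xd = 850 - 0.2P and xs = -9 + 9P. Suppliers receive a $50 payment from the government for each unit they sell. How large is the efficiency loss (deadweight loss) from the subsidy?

Deadweight loss = 5625/23

Pre-subsidy: 850 - 0.2P = -9 + 9P gives P* = 4295/46, x* = 38241/46.
With the subsidy, sellers receive Ps = Pb + 50 for each unit, where Pb is the price buyers pay.
Supply in terms of Pb becomes xs = -9 + 9(Pb + 50) = 441 + 9Pb. Setting this equal to demand: 850 - 0.2Pb = 441 + 9Pb, so Pb = 2045/46.
Sellers receive Ps = 2045/46 + 50 = 4345/46; x' = 850 − 0.2·(2045/46) = 38691/46.
The subsidy expands output by 38691/46 − 38241/46 = 225/23 past the efficient level; on those units the gap between marginal cost and willingness to pay runs from 0 up to 50.
DWL = ½ × 50 × 225/23 = 5625/23.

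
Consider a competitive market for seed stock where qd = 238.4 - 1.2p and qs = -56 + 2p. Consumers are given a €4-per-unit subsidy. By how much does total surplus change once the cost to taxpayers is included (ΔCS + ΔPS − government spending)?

Pre-subsidy: 238.4 - 1.2p = -56 + 2p gives p* = 92, q* = 128.
With the rebate, buyers effectively pay pb = ps − 4, where ps is the price sellers receive.
Demand in terms of ps becomes qd = 238.4 − 1.2(ps − 4) = 243.2 - 1.2ps. Setting this equal to supply: 243.2 - 1.2ps = -56 + 2ps, so ps = 93.5.
Buyers pay pb = 93.5 − 4 = 89.5; q' = -56 + 2·93.5 = 131.
ΔCS = ½(128 + 131)(92 − 89.5) = 323.75; ΔPS = ½(128 + 131)(93.5 − 92) = 194.25.
Government spending = 4 × 131 = 524.
Net change = 323.75 + 194.25 − 524 = -6. The loss equals the DWL triangle ½·4·3.

Net change in total surplus = -€6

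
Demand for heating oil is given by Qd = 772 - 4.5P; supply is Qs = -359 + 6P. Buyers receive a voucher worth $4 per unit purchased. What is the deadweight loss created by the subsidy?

Deadweight loss = 144/7

Pre-subsidy: 772 - 4.5P = -359 + 6P gives P* = 754/7, Q* = 2011/7.
With the rebate, buyers effectively pay Pb = Ps − 4, where Ps is the price sellers receive.
Demand in terms of Ps becomes Qd = 772 − 4.5(Ps − 4) = 790 - 4.5Ps. Setting this equal to supply: 790 - 4.5Ps = -359 + 6Ps, so Ps = 766/7.
Buyers pay Pb = 766/7 − 4 = 738/7; Q' = -359 + 6·(766/7) = 2083/7.
The subsidy expands output by 2083/7 − 2011/7 = 72/7 past the efficient level; on those units the gap between marginal cost and willingness to pay runs from 0 up to 4.
DWL = ½ × 4 × 72/7 = 144/7.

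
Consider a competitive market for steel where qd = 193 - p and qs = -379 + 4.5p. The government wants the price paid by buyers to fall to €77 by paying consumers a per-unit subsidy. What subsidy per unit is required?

At a buyer price of 77, quantity demanded is 193 − 1·77 = 116.
Sellers supply 116 only when they receive ps with -379 + 4.5·ps = 116, i.e. ps = 110.
s = ps − pb = 110 − 77 = 33.

Required subsidy s = €33 per unit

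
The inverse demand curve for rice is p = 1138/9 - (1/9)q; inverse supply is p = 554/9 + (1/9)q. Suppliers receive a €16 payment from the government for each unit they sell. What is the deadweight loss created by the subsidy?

Deadweight loss = €576

Pre-subsidy: 1138/9 - (1/9)q = 554/9 + (1/9)q gives q* = 292 and p* = 94.
With the subsidy, sellers receive ps = pb + 16 for each unit, where pb is the price buyers pay.
On the curves, pb = 1138/9 - (1/9)q and ps = 554/9 + (1/9)q; the wedge ps − pb = 16 gives 554/9 + (1/9)q − (1138/9 - (1/9)q) = 16, so q' = 364.
Then pb = 1138/9 − (1/9)·364 = 86 and ps = 554/9 + (1/9)·364 = 102.
The subsidy expands output by 364 − 292 = 72 past the efficient level; on those units the gap between marginal cost and willingness to pay runs from 0 up to 16.
DWL = ½ × 16 × 72 = 576.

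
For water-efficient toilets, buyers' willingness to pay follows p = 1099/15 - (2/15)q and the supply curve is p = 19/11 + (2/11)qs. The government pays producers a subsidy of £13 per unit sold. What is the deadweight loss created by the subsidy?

Deadweight loss = £268.125

Pre-subsidy: 1099/15 - (2/15)q = 19/11 + (2/11)q gives q* = 227 and p* = 43.
With the subsidy, sellers receive ps = pb + 13 for each unit, where pb is the price buyers pay.
On the curves, pb = 1099/15 - (2/15)q and ps = 19/11 + (2/11)q; the wedge ps − pb = 13 gives 19/11 + (2/11)q − (1099/15 - (2/15)q) = 13, so q' = 268.25.
Then pb = 1099/15 − (2/15)·268.25 = 37.5 and ps = 19/11 + (2/11)·268.25 = 50.5.
The subsidy expands output by 268.25 − 227 = 41.25 past the efficient level; on those units the gap between marginal cost and willingness to pay runs from 0 up to 13.
DWL = ½ × 13 × 41.25 = 268.125.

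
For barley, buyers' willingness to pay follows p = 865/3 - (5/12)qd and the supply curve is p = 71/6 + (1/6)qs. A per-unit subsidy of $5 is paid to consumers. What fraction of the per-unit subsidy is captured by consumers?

Consumer share = 5/7

Pre-subsidy: 865/3 - (5/12)q = 71/6 + (1/6)q gives q* = 474 and p* = 545/6.
With the rebate, buyers effectively pay pb = ps − 5, where ps is the price sellers receive.
On the curves, pb = 865/3 - (5/12)q and ps = 71/6 + (1/6)q; the wedge ps − pb = 5 gives 71/6 + (1/6)q − (865/3 - (5/12)q) = 5, so q' = 3378/7.
Then pb = 865/3 − (5/12)·(3378/7) = 3665/42 and ps = 71/6 + (1/6)·(3378/7) = 3875/42.
Buyers' price falls by p* − pb = 545/6 − 3665/42 = 25/7; sellers' price rises by ps − p* = 3875/42 − 545/6 = 10/7.
So consumers capture (25/7)/5 = 5/7 of each unit of subsidy.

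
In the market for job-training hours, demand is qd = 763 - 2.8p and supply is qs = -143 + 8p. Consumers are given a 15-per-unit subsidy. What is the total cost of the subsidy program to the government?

Pre-subsidy: 763 - 2.8p = -143 + 8p gives p* = 755/9, q* = 4753/9.
With the rebate, buyers effectively pay pb = ps − 15, where ps is the price sellers receive.
Demand in terms of ps becomes qd = 763 − 2.8(ps − 15) = 805 - 2.8ps. Setting this equal to supply: 805 - 2.8ps = -143 + 8ps, so ps = 790/9.
Buyers pay pb = 790/9 − 15 = 655/9; q' = -143 + 8·(790/9) = 5033/9.
Government outlay = subsidy × quantity = 15 × 5033/9 = 25165/3.

Government cost = 25165/3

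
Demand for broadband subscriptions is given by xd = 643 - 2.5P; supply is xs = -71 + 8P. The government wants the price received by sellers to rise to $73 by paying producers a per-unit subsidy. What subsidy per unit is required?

At a seller price of 73, quantity supplied is -71 + 8·73 = 513.
Buyers absorb 513 only when they pay Pb with 643 − 2.5·Pb = 513, i.e. Pb = 52.
s = Ps − Pb = 73 − 52 = 21.

Required subsidy s = $21 per unit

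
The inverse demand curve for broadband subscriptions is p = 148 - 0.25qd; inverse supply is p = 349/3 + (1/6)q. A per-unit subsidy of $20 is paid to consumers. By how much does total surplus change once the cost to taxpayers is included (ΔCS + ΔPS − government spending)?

Net change in total surplus = -$480

Pre-subsidy: 148 - 0.25q = 349/3 + (1/6)q gives q* = 76 and p* = 129.
With the rebate, buyers effectively pay pb = ps − 20, where ps is the price sellers receive.
On the curves, pb = 148 - 0.25q and ps = 349/3 + (1/6)q; the wedge ps − pb = 20 gives 349/3 + (1/6)q − (148 - 0.25q) = 20, so q' = 124.
Then pb = 148 − 0.25·124 = 117 and ps = 349/3 + (1/6)·124 = 137.
ΔCS = ½(76 + 124)(129 − 117) = 1200; ΔPS = ½(76 + 124)(137 − 129) = 800.
Government spending = 20 × 124 = 2480.
Net change = 1200 + 800 − 2480 = -480. The loss equals the DWL triangle ½·20·48.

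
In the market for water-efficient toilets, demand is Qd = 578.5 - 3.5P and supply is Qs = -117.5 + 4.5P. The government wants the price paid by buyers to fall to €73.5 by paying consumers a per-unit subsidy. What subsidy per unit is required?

At a buyer price of 73.5, quantity demanded is 578.5 − 3.5·73.5 = 321.25.
Sellers supply 321.25 only when they receive Ps with -117.5 + 4.5·Ps = 321.25, i.e. Ps = 97.5.
s = Ps − Pb = 97.5 − 73.5 = 24.

Required subsidy s = €24 per unit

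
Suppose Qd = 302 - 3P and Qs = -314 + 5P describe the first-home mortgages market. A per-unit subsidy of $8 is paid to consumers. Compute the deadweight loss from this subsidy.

Deadweight loss = $60

Pre-subsidy: 302 - 3P = -314 + 5P gives P* = 77, Q* = 71.
With the rebate, buyers effectively pay Pb = Ps − 8, where Ps is the price sellers receive.
Demand in terms of Ps becomes Qd = 302 − 3(Ps − 8) = 326 - 3Ps. Setting this equal to supply: 326 - 3Ps = -314 + 5Ps, so Ps = 80.
Buyers pay Pb = 80 − 8 = 72; Q' = -314 + 5·80 = 86.
The subsidy expands output by 86 − 71 = 15 past the efficient level; on those units the gap between marginal cost and willingness to pay runs from 0 up to 8.
DWL = ½ × 8 × 15 = 60.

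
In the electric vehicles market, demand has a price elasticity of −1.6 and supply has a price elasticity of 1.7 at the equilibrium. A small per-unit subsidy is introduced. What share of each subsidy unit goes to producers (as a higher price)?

For a small subsidy around the equilibrium, the benefit split depends on the relative slopes, which at a point are proportional to the elasticities.
Buyer share = εs/(εs + |εd|) = 1.7/(1.7 + 1.6) = 17/33; seller share = |εd|/(εs + |εd|) = 16/33.
So producers capture 16/33 of the subsidy.

Producer share = 16/33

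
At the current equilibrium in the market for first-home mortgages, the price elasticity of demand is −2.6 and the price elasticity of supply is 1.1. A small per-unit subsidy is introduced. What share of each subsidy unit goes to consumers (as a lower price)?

Consumer share = 11/37

For a small subsidy around the equilibrium, the benefit split depends on the relative slopes, which at a point are proportional to the elasticities.
Buyer share = εs/(εs + |εd|) = 1.1/(1.1 + 2.6) = 11/37; seller share = |εd|/(εs + |εd|) = 26/37.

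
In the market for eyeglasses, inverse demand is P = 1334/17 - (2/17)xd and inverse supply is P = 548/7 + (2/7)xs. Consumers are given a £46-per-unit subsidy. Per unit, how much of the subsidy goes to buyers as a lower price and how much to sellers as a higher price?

Buyers gain 161/12 per unit; sellers gain 391/12 per unit

Pre-subsidy: 1334/17 - (2/17)x = 548/7 + (2/7)x gives x* = 11/24 and P* = 941/12.
With the rebate, buyers effectively pay Pb = Ps − 46, where Ps is the price sellers receive.
On the curves, Pb = 1334/17 - (2/17)x and Ps = 548/7 + (2/7)x; the wedge Ps − Pb = 46 gives 548/7 + (2/7)x − (1334/17 - (2/17)x) = 46, so x' = 114.5.
Then Pb = 1334/17 − (2/17)·114.5 = 65 and Ps = 548/7 + (2/7)·114.5 = 111.
Buyers' price falls by P* − Pb = 941/12 − 65 = 161/12; sellers' price rises by Ps − P* = 111 − 941/12 = 391/12.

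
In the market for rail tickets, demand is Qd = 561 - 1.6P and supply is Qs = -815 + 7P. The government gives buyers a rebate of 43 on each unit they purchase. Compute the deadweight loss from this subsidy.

Pre-subsidy: 561 - 1.6P = -815 + 7P gives P* = 160, Q* = 305.
With the rebate, buyers effectively pay Pb = Ps − 43, where Ps is the price sellers receive.
Demand in terms of Ps becomes Qd = 561 − 1.6(Ps − 43) = 629.8 - 1.6Ps. Setting this equal to supply: 629.8 - 1.6Ps = -815 + 7Ps, so Ps = 168.
Buyers pay Pb = 168 − 43 = 125; Q' = -815 + 7·168 = 361.
The subsidy expands output by 361 − 305 = 56 past the efficient level; on those units the gap between marginal cost and willingness to pay runs from 0 up to 43.
DWL = ½ × 43 × 56 = 1204.

Deadweight loss = 1204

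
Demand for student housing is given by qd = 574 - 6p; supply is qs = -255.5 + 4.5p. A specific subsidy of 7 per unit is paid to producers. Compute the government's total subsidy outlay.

Government cost = 826

Pre-subsidy: 574 - 6p = -255.5 + 4.5p gives p* = 79, q* = 100.
With the subsidy, sellers receive ps = pb + 7 for each unit, where pb is the price buyers pay.
Supply in terms of pb becomes qs = -255.5 + 4.5(pb + 7) = -224 + 4.5pb. Setting this equal to demand: 574 - 6pb = -224 + 4.5pb, so pb = 76.
Sellers receive ps = 76 + 7 = 83; q' = 574 − 6·76 = 118.
Government outlay = subsidy × quantity = 7 × 118 = 826.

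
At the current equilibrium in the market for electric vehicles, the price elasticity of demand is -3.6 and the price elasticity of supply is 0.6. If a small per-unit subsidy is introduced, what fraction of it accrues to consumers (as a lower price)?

Consumer share = 1/7

For a small subsidy around the equilibrium, the benefit split depends on the relative slopes, which at a point are proportional to the elasticities.
Buyer share = εs/(εs + |εd|) = 0.6/(0.6 + 3.6) = 1/7; seller share = |εd|/(εs + |εd|) = 6/7.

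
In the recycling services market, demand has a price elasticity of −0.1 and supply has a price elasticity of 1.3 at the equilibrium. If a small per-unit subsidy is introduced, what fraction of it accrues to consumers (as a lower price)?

Consumer share = 13/14

For a small subsidy around the equilibrium, the benefit split depends on the relative slopes, which at a point are proportional to the elasticities.
Buyer share = εs/(εs + |εd|) = 1.3/(1.3 + 0.1) = 13/14; seller share = |εd|/(εs + |εd|) = 1/14.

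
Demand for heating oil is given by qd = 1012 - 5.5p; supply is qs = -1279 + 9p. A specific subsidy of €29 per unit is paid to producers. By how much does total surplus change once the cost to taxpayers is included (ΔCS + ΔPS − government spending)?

Pre-subsidy: 1012 - 5.5p = -1279 + 9p gives p* = 158, q* = 143.
With the subsidy, sellers receive ps = pb + 29 for each unit, where pb is the price buyers pay.
Supply in terms of pb becomes qs = -1279 + 9(pb + 29) = -1018 + 9pb. Setting this equal to demand: 1012 - 5.5pb = -1018 + 9pb, so pb = 140.
Sellers receive ps = 140 + 29 = 169; q' = 1012 − 5.5·140 = 242.
ΔCS = ½(143 + 242)(158 − 140) = 3465; ΔPS = ½(143 + 242)(169 − 158) = 2117.5.
Government spending = 29 × 242 = 7018.
Net change = 3465 + 2117.5 − 7018 = -1435.5. The loss equals the DWL triangle ½·29·99.

Net change in total surplus = -€1435.5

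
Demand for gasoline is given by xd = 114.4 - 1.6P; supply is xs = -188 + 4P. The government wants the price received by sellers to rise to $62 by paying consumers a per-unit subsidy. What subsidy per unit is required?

Required subsidy s = $28 per unit

At a seller price of 62, quantity supplied is -188 + 4·62 = 60.
Buyers absorb 60 only when they pay Pb with 114.4 − 1.6·Pb = 60, i.e. Pb = 34.
s = Ps − Pb = 62 − 34 = 28.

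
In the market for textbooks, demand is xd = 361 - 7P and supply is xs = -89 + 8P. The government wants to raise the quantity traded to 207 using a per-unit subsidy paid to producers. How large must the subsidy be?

At x = 207, invert demand for the buyer price: Pb = (361 − 207)/7 = 22; invert supply for the seller price: Ps = (207 − (-89))/8 = 37.
The subsidy must fill the gap: s = Ps − Pb = 37 − 22 = 15.

Required subsidy s = 15 per unit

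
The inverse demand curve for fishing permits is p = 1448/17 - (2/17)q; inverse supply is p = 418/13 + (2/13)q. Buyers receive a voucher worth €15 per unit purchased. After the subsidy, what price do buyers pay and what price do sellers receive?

Pre-subsidy: 1448/17 - (2/17)q = 418/13 + (2/13)q gives q* = 195.3 and p* = 62.2.
With the rebate, buyers effectively pay pb = ps − 15, where ps is the price sellers receive.
On the curves, pb = 1448/17 - (2/17)q and ps = 418/13 + (2/13)q; the wedge ps − pb = 15 gives 418/13 + (2/13)q − (1448/17 - (2/17)q) = 15, so q' = 250.55.
Then pb = 1448/17 − (2/17)·250.55 = 55.7 and ps = 418/13 + (2/13)·250.55 = 70.7.

Buyers pay €55.7; sellers receive €70.7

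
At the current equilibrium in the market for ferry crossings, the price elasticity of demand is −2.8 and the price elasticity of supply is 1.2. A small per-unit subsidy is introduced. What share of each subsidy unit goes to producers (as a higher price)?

Producer share = 0.7

For a small subsidy around the equilibrium, the benefit split depends on the relative slopes, which at a point are proportional to the elasticities.
Buyer share = εs/(εs + |εd|) = 1.2/(1.2 + 2.8) = 0.3; seller share = |εd|/(εs + |εd|) = 0.7.
So producers capture 0.7 of the subsidy.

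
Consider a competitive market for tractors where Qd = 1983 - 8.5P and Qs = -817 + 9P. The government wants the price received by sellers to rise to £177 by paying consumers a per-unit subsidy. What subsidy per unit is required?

At a seller price of 177, quantity supplied is -817 + 9·177 = 776.
Buyers absorb 776 only when they pay Pb with 1983 − 8.5·Pb = 776, i.e. Pb = 142.
s = Ps − Pb = 177 − 142 = 35.

Required subsidy s = £35 per unit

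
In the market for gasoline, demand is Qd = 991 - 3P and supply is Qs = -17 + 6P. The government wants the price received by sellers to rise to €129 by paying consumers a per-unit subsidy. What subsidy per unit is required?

At a seller price of 129, quantity supplied is -17 + 6·129 = 757.
Buyers absorb 757 only when they pay Pb with 991 − 3·Pb = 757, i.e. Pb = 78.
s = Ps − Pb = 129 − 78 = 51.

Required subsidy s = €51 per unit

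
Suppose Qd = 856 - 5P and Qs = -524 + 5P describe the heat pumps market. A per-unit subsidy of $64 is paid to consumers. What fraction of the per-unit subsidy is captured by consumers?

Consumer share = 0.5

Pre-subsidy: 856 - 5P = -524 + 5P gives P* = 138, Q* = 166.
With the rebate, buyers effectively pay Pb = Ps − 64, where Ps is the price sellers receive.
Demand in terms of Ps becomes Qd = 856 − 5(Ps − 64) = 1176 - 5Ps. Setting this equal to supply: 1176 - 5Ps = -524 + 5Ps, so Ps = 170.
Buyers pay Pb = 170 − 64 = 106; Q' = -524 + 5·170 = 326.
Buyers' price falls by P* − Pb = 138 − 106 = 32; sellers' price rises by Ps − P* = 170 − 138 = 32.
So consumers capture 32/64 = 0.5 of each unit of subsidy.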